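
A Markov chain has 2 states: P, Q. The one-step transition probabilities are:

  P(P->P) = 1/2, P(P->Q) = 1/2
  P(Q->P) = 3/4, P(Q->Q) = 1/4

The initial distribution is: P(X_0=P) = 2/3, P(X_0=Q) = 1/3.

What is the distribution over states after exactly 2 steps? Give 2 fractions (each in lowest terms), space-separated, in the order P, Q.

Answer: 29/48 19/48

Derivation:
Propagating the distribution step by step (d_{t+1} = d_t * P):
d_0 = (P=2/3, Q=1/3)
  d_1[P] = 2/3*1/2 + 1/3*3/4 = 7/12
  d_1[Q] = 2/3*1/2 + 1/3*1/4 = 5/12
d_1 = (P=7/12, Q=5/12)
  d_2[P] = 7/12*1/2 + 5/12*3/4 = 29/48
  d_2[Q] = 7/12*1/2 + 5/12*1/4 = 19/48
d_2 = (P=29/48, Q=19/48)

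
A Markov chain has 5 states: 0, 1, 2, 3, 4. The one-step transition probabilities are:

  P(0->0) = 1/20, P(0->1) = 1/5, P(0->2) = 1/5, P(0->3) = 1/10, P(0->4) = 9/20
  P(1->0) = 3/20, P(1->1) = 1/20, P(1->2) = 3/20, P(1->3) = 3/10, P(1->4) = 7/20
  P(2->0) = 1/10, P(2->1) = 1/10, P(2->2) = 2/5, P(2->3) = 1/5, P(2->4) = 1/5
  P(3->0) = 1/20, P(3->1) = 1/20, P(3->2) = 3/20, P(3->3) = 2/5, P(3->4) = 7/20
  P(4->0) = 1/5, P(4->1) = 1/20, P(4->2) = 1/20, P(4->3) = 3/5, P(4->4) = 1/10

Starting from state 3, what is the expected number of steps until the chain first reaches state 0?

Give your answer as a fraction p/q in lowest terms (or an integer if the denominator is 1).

Let h_i = expected steps to first reach 0 from state i.
Boundary: h_0 = 0.
First-step equations for the other states:
  h_1 = 1 + 3/20*h_0 + 1/20*h_1 + 3/20*h_2 + 3/10*h_3 + 7/20*h_4
  h_2 = 1 + 1/10*h_0 + 1/10*h_1 + 2/5*h_2 + 1/5*h_3 + 1/5*h_4
  h_3 = 1 + 1/20*h_0 + 1/20*h_1 + 3/20*h_2 + 2/5*h_3 + 7/20*h_4
  h_4 = 1 + 1/5*h_0 + 1/20*h_1 + 1/20*h_2 + 3/5*h_3 + 1/10*h_4

Substituting h_0 = 0 and rearranging gives the linear system (I - Q) h = 1:
  [19/20, -3/20, -3/10, -7/20] . (h_1, h_2, h_3, h_4) = 1
  [-1/10, 3/5, -1/5, -1/5] . (h_1, h_2, h_3, h_4) = 1
  [-1/20, -3/20, 3/5, -7/20] . (h_1, h_2, h_3, h_4) = 1
  [-1/20, -1/20, -3/5, 9/10] . (h_1, h_2, h_3, h_4) = 1

Solving yields:
  h_1 = 6642/761
  h_2 = 7010/761
  h_3 = 7380/761
  h_4 = 6524/761

Starting state is 3, so the expected hitting time is h_3 = 7380/761.

Answer: 7380/761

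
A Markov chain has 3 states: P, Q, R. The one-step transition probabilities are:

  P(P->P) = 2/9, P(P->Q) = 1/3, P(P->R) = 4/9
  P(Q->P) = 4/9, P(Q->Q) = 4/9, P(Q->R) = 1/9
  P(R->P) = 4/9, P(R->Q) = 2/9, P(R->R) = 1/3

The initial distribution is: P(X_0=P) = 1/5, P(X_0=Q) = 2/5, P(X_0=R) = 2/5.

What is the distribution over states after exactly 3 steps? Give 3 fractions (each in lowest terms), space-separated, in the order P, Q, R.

Propagating the distribution step by step (d_{t+1} = d_t * P):
d_0 = (P=1/5, Q=2/5, R=2/5)
  d_1[P] = 1/5*2/9 + 2/5*4/9 + 2/5*4/9 = 2/5
  d_1[Q] = 1/5*1/3 + 2/5*4/9 + 2/5*2/9 = 1/3
  d_1[R] = 1/5*4/9 + 2/5*1/9 + 2/5*1/3 = 4/15
d_1 = (P=2/5, Q=1/3, R=4/15)
  d_2[P] = 2/5*2/9 + 1/3*4/9 + 4/15*4/9 = 16/45
  d_2[Q] = 2/5*1/3 + 1/3*4/9 + 4/15*2/9 = 46/135
  d_2[R] = 2/5*4/9 + 1/3*1/9 + 4/15*1/3 = 41/135
d_2 = (P=16/45, Q=46/135, R=41/135)
  d_3[P] = 16/45*2/9 + 46/135*4/9 + 41/135*4/9 = 148/405
  d_3[Q] = 16/45*1/3 + 46/135*4/9 + 41/135*2/9 = 82/243
  d_3[R] = 16/45*4/9 + 46/135*1/9 + 41/135*1/3 = 361/1215
d_3 = (P=148/405, Q=82/243, R=361/1215)

Answer: 148/405 82/243 361/1215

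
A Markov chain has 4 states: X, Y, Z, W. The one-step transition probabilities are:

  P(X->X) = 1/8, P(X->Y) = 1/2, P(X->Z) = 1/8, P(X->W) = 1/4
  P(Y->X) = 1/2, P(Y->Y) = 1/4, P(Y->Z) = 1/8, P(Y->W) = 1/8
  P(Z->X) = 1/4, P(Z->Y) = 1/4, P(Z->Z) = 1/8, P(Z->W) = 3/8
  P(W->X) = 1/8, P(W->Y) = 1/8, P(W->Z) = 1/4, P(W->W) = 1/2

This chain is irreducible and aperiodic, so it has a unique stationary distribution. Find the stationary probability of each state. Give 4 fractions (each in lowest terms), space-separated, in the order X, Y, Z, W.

Answer: 55/222 121/444 73/444 35/111

Derivation:
The stationary distribution satisfies pi = pi * P, i.e.:
  pi_X = 1/8*pi_X + 1/2*pi_Y + 1/4*pi_Z + 1/8*pi_W
  pi_Y = 1/2*pi_X + 1/4*pi_Y + 1/4*pi_Z + 1/8*pi_W
  pi_Z = 1/8*pi_X + 1/8*pi_Y + 1/8*pi_Z + 1/4*pi_W
  pi_W = 1/4*pi_X + 1/8*pi_Y + 3/8*pi_Z + 1/2*pi_W
with normalization: pi_X + pi_Y + pi_Z + pi_W = 1.

Using the first 3 balance equations plus normalization, the linear system A*pi = b is:
  [-7/8, 1/2, 1/4, 1/8] . pi = 0
  [1/2, -3/4, 1/4, 1/8] . pi = 0
  [1/8, 1/8, -7/8, 1/4] . pi = 0
  [1, 1, 1, 1] . pi = 1

Solving yields:
  pi_X = 55/222
  pi_Y = 121/444
  pi_Z = 73/444
  pi_W = 35/111

Verification (pi * P):
  55/222*1/8 + 121/444*1/2 + 73/444*1/4 + 35/111*1/8 = 55/222 = pi_X  (ok)
  55/222*1/2 + 121/444*1/4 + 73/444*1/4 + 35/111*1/8 = 121/444 = pi_Y  (ok)
  55/222*1/8 + 121/444*1/8 + 73/444*1/8 + 35/111*1/4 = 73/444 = pi_Z  (ok)
  55/222*1/4 + 121/444*1/8 + 73/444*3/8 + 35/111*1/2 = 35/111 = pi_W  (ok)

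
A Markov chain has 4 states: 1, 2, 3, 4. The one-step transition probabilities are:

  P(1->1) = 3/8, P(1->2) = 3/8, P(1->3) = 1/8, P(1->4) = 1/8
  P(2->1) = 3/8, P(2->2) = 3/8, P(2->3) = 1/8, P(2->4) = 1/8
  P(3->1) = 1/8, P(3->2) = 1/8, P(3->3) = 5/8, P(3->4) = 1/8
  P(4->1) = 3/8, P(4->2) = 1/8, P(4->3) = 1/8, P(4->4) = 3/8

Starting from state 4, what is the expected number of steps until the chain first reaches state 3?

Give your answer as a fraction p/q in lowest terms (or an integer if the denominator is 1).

Answer: 8

Derivation:
Let h_i = expected steps to first reach 3 from state i.
Boundary: h_3 = 0.
First-step equations for the other states:
  h_1 = 1 + 3/8*h_1 + 3/8*h_2 + 1/8*h_3 + 1/8*h_4
  h_2 = 1 + 3/8*h_1 + 3/8*h_2 + 1/8*h_3 + 1/8*h_4
  h_4 = 1 + 3/8*h_1 + 1/8*h_2 + 1/8*h_3 + 3/8*h_4

Substituting h_3 = 0 and rearranging gives the linear system (I - Q) h = 1:
  [5/8, -3/8, -1/8] . (h_1, h_2, h_4) = 1
  [-3/8, 5/8, -1/8] . (h_1, h_2, h_4) = 1
  [-3/8, -1/8, 5/8] . (h_1, h_2, h_4) = 1

Solving yields:
  h_1 = 8
  h_2 = 8
  h_4 = 8

Starting state is 4, so the expected hitting time is h_4 = 8.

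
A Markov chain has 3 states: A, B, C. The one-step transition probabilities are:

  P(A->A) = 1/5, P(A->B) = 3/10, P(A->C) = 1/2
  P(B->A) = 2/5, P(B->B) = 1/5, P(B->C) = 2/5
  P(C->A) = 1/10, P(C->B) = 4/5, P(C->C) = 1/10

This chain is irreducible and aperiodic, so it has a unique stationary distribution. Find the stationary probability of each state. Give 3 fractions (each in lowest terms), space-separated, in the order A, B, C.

Answer: 40/159 67/159 52/159

Derivation:
The stationary distribution satisfies pi = pi * P, i.e.:
  pi_A = 1/5*pi_A + 2/5*pi_B + 1/10*pi_C
  pi_B = 3/10*pi_A + 1/5*pi_B + 4/5*pi_C
  pi_C = 1/2*pi_A + 2/5*pi_B + 1/10*pi_C
with normalization: pi_A + pi_B + pi_C = 1.

Using the first 2 balance equations plus normalization, the linear system A*pi = b is:
  [-4/5, 2/5, 1/10] . pi = 0
  [3/10, -4/5, 4/5] . pi = 0
  [1, 1, 1] . pi = 1

Solving yields:
  pi_A = 40/159
  pi_B = 67/159
  pi_C = 52/159

Verification (pi * P):
  40/159*1/5 + 67/159*2/5 + 52/159*1/10 = 40/159 = pi_A  (ok)
  40/159*3/10 + 67/159*1/5 + 52/159*4/5 = 67/159 = pi_B  (ok)
  40/159*1/2 + 67/159*2/5 + 52/159*1/10 = 52/159 = pi_C  (ok)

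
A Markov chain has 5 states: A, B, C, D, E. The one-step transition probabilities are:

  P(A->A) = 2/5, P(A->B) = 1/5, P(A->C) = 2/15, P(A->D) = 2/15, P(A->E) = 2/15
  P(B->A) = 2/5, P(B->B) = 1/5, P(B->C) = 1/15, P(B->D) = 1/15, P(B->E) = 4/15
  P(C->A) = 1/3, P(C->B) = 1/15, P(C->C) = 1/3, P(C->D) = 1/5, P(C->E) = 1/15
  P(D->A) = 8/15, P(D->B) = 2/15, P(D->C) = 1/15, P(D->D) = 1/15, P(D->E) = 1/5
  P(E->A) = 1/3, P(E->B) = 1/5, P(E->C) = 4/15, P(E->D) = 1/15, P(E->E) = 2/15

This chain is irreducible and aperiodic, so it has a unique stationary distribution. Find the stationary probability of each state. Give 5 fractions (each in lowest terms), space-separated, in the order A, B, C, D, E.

The stationary distribution satisfies pi = pi * P, i.e.:
  pi_A = 2/5*pi_A + 2/5*pi_B + 1/3*pi_C + 8/15*pi_D + 1/3*pi_E
  pi_B = 1/5*pi_A + 1/5*pi_B + 1/15*pi_C + 2/15*pi_D + 1/5*pi_E
  pi_C = 2/15*pi_A + 1/15*pi_B + 1/3*pi_C + 1/15*pi_D + 4/15*pi_E
  pi_D = 2/15*pi_A + 1/15*pi_B + 1/5*pi_C + 1/15*pi_D + 1/15*pi_E
  pi_E = 2/15*pi_A + 4/15*pi_B + 1/15*pi_C + 1/5*pi_D + 2/15*pi_E
with normalization: pi_A + pi_B + pi_C + pi_D + pi_E = 1.

Using the first 4 balance equations plus normalization, the linear system A*pi = b is:
  [-3/5, 2/5, 1/3, 8/15, 1/3] . pi = 0
  [1/5, -4/5, 1/15, 2/15, 1/5] . pi = 0
  [2/15, 1/15, -2/3, 1/15, 4/15] . pi = 0
  [2/15, 1/15, 1/5, -14/15, 1/15] . pi = 0
  [1, 1, 1, 1, 1] . pi = 1

Solving yields:
  pi_A = 8575/21764
  pi_B = 3697/21764
  pi_C = 3663/21764
  pi_D = 2511/21764
  pi_E = 1659/10882

Verification (pi * P):
  8575/21764*2/5 + 3697/21764*2/5 + 3663/21764*1/3 + 2511/21764*8/15 + 1659/10882*1/3 = 8575/21764 = pi_A  (ok)
  8575/21764*1/5 + 3697/21764*1/5 + 3663/21764*1/15 + 2511/21764*2/15 + 1659/10882*1/5 = 3697/21764 = pi_B  (ok)
  8575/21764*2/15 + 3697/21764*1/15 + 3663/21764*1/3 + 2511/21764*1/15 + 1659/10882*4/15 = 3663/21764 = pi_C  (ok)
  8575/21764*2/15 + 3697/21764*1/15 + 3663/21764*1/5 + 2511/21764*1/15 + 1659/10882*1/15 = 2511/21764 = pi_D  (ok)
  8575/21764*2/15 + 3697/21764*4/15 + 3663/21764*1/15 + 2511/21764*1/5 + 1659/10882*2/15 = 1659/10882 = pi_E  (ok)

Answer: 8575/21764 3697/21764 3663/21764 2511/21764 1659/10882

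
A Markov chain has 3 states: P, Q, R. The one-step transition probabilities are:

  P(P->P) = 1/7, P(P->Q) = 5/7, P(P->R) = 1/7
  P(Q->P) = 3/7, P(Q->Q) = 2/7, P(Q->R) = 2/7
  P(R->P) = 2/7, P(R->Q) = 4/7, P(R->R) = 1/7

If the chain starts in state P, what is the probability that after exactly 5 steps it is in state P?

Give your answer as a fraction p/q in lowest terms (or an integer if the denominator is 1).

Answer: 5158/16807

Derivation:
Computing P^5 by repeated multiplication:
P^1 =
  P: [1/7, 5/7, 1/7]
  Q: [3/7, 2/7, 2/7]
  R: [2/7, 4/7, 1/7]
P^2 =
  P: [18/49, 19/49, 12/49]
  Q: [13/49, 27/49, 9/49]
  R: [16/49, 22/49, 11/49]
P^3 =
  P: [99/343, 176/343, 68/343]
  Q: [16/49, 155/343, 76/343]
  R: [104/343, 24/49, 71/343]
P^4 =
  P: [109/343, 1119/2401, 519/2401]
  Q: [729/2401, 1174/2401, 498/2401]
  R: [750/2401, 1140/2401, 73/343]
P^5 =
  P: [5158/16807, 8129/16807, 3520/16807]
  Q: [5247/16807, 7985/16807, 3575/16807]
  R: [5192/16807, 8074/16807, 3541/16807]

(P^5)[P -> P] = 5158/16807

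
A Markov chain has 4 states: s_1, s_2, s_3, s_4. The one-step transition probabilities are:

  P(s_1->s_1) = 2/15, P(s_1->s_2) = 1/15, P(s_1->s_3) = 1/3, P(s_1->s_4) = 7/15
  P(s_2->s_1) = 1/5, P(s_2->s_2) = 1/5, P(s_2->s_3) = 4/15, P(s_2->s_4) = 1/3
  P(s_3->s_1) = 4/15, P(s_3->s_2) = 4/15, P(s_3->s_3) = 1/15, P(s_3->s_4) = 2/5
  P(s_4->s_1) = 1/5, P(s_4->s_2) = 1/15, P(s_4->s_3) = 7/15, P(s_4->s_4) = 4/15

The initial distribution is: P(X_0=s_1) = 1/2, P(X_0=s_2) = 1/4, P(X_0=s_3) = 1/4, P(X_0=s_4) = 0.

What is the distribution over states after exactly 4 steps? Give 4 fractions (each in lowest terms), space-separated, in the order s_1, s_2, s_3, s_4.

Answer: 77/375 9703/67500 59677/202500 36067/101250

Derivation:
Propagating the distribution step by step (d_{t+1} = d_t * P):
d_0 = (s_1=1/2, s_2=1/4, s_3=1/4, s_4=0)
  d_1[s_1] = 1/2*2/15 + 1/4*1/5 + 1/4*4/15 + 0*1/5 = 11/60
  d_1[s_2] = 1/2*1/15 + 1/4*1/5 + 1/4*4/15 + 0*1/15 = 3/20
  d_1[s_3] = 1/2*1/3 + 1/4*4/15 + 1/4*1/15 + 0*7/15 = 1/4
  d_1[s_4] = 1/2*7/15 + 1/4*1/3 + 1/4*2/5 + 0*4/15 = 5/12
d_1 = (s_1=11/60, s_2=3/20, s_3=1/4, s_4=5/12)
  d_2[s_1] = 11/60*2/15 + 3/20*1/5 + 1/4*4/15 + 5/12*1/5 = 46/225
  d_2[s_2] = 11/60*1/15 + 3/20*1/5 + 1/4*4/15 + 5/12*1/15 = 41/300
  d_2[s_3] = 11/60*1/3 + 3/20*4/15 + 1/4*1/15 + 5/12*7/15 = 281/900
  d_2[s_4] = 11/60*7/15 + 3/20*1/3 + 1/4*2/5 + 5/12*4/15 = 26/75
d_2 = (s_1=46/225, s_2=41/300, s_3=281/900, s_4=26/75)
  d_3[s_1] = 46/225*2/15 + 41/300*1/5 + 281/900*4/15 + 26/75*1/5 = 2797/13500
  d_3[s_2] = 46/225*1/15 + 41/300*1/5 + 281/900*4/15 + 26/75*1/15 = 221/1500
  d_3[s_3] = 46/225*1/3 + 41/300*4/15 + 281/900*1/15 + 26/75*7/15 = 3877/13500
  d_3[s_4] = 46/225*7/15 + 41/300*1/3 + 281/900*2/5 + 26/75*4/15 = 4837/13500
d_3 = (s_1=2797/13500, s_2=221/1500, s_3=3877/13500, s_4=4837/13500)
  d_4[s_1] = 2797/13500*2/15 + 221/1500*1/5 + 3877/13500*4/15 + 4837/13500*1/5 = 77/375
  d_4[s_2] = 2797/13500*1/15 + 221/1500*1/5 + 3877/13500*4/15 + 4837/13500*1/15 = 9703/67500
  d_4[s_3] = 2797/13500*1/3 + 221/1500*4/15 + 3877/13500*1/15 + 4837/13500*7/15 = 59677/202500
  d_4[s_4] = 2797/13500*7/15 + 221/1500*1/3 + 3877/13500*2/5 + 4837/13500*4/15 = 36067/101250
d_4 = (s_1=77/375, s_2=9703/67500, s_3=59677/202500, s_4=36067/101250)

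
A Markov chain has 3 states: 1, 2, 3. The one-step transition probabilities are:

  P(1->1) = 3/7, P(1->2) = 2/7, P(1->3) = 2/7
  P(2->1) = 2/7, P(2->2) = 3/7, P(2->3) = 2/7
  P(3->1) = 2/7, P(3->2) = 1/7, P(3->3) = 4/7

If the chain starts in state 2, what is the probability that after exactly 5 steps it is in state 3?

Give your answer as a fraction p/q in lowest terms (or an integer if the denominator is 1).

Answer: 6710/16807

Derivation:
Computing P^5 by repeated multiplication:
P^1 =
  1: [3/7, 2/7, 2/7]
  2: [2/7, 3/7, 2/7]
  3: [2/7, 1/7, 4/7]
P^2 =
  1: [17/49, 2/7, 18/49]
  2: [16/49, 15/49, 18/49]
  3: [16/49, 11/49, 22/49]
P^3 =
  1: [115/343, 94/343, 134/343]
  2: [114/343, 95/343, 134/343]
  3: [114/343, 87/343, 142/343]
P^4 =
  1: [801/2401, 646/2401, 954/2401]
  2: [800/2401, 647/2401, 954/2401]
  3: [800/2401, 631/2401, 970/2401]
P^5 =
  1: [5603/16807, 642/2401, 6710/16807]
  2: [5602/16807, 4495/16807, 6710/16807]
  3: [5602/16807, 4463/16807, 6742/16807]

(P^5)[2 -> 3] = 6710/16807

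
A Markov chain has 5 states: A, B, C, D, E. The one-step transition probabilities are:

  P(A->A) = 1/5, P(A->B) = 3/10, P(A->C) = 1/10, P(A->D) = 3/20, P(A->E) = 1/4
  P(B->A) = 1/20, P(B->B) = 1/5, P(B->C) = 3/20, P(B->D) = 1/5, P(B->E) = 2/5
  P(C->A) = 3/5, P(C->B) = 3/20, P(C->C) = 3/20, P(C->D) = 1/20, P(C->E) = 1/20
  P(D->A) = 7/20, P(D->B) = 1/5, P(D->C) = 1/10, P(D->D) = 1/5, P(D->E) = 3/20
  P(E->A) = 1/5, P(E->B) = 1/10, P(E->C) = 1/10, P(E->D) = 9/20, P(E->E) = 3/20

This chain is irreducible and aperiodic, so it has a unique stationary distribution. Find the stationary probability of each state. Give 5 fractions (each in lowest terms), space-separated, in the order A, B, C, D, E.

The stationary distribution satisfies pi = pi * P, i.e.:
  pi_A = 1/5*pi_A + 1/20*pi_B + 3/5*pi_C + 7/20*pi_D + 1/5*pi_E
  pi_B = 3/10*pi_A + 1/5*pi_B + 3/20*pi_C + 1/5*pi_D + 1/10*pi_E
  pi_C = 1/10*pi_A + 3/20*pi_B + 3/20*pi_C + 1/10*pi_D + 1/10*pi_E
  pi_D = 3/20*pi_A + 1/5*pi_B + 1/20*pi_C + 1/5*pi_D + 9/20*pi_E
  pi_E = 1/4*pi_A + 2/5*pi_B + 1/20*pi_C + 3/20*pi_D + 3/20*pi_E
with normalization: pi_A + pi_B + pi_C + pi_D + pi_E = 1.

Using the first 4 balance equations plus normalization, the linear system A*pi = b is:
  [-4/5, 1/20, 3/5, 7/20, 1/5] . pi = 0
  [3/10, -4/5, 3/20, 1/5, 1/10] . pi = 0
  [1/10, 3/20, -17/20, 1/10, 1/10] . pi = 0
  [3/20, 1/5, 1/20, -4/5, 9/20] . pi = 0
  [1, 1, 1, 1, 1] . pi = 1

Solving yields:
  pi_A = 15531/62102
  pi_B = 6146/31051
  pi_C = 3592/31051
  pi_D = 6936/31051
  pi_E = 13223/62102

Verification (pi * P):
  15531/62102*1/5 + 6146/31051*1/20 + 3592/31051*3/5 + 6936/31051*7/20 + 13223/62102*1/5 = 15531/62102 = pi_A  (ok)
  15531/62102*3/10 + 6146/31051*1/5 + 3592/31051*3/20 + 6936/31051*1/5 + 13223/62102*1/10 = 6146/31051 = pi_B  (ok)
  15531/62102*1/10 + 6146/31051*3/20 + 3592/31051*3/20 + 6936/31051*1/10 + 13223/62102*1/10 = 3592/31051 = pi_C  (ok)
  15531/62102*3/20 + 6146/31051*1/5 + 3592/31051*1/20 + 6936/31051*1/5 + 13223/62102*9/20 = 6936/31051 = pi_D  (ok)
  15531/62102*1/4 + 6146/31051*2/5 + 3592/31051*1/20 + 6936/31051*3/20 + 13223/62102*3/20 = 13223/62102 = pi_E  (ok)

Answer: 15531/62102 6146/31051 3592/31051 6936/31051 13223/62102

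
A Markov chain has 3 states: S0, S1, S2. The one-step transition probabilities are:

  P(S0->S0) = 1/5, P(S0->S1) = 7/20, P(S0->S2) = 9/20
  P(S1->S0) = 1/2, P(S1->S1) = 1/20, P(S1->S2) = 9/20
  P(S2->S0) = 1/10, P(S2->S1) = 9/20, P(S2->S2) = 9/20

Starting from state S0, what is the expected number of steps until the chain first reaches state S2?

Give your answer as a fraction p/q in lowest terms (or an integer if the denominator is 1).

Let h_i = expected steps to first reach S2 from state i.
Boundary: h_S2 = 0.
First-step equations for the other states:
  h_S0 = 1 + 1/5*h_S0 + 7/20*h_S1 + 9/20*h_S2
  h_S1 = 1 + 1/2*h_S0 + 1/20*h_S1 + 9/20*h_S2

Substituting h_S2 = 0 and rearranging gives the linear system (I - Q) h = 1:
  [4/5, -7/20] . (h_S0, h_S1) = 1
  [-1/2, 19/20] . (h_S0, h_S1) = 1

Solving yields:
  h_S0 = 20/9
  h_S1 = 20/9

Starting state is S0, so the expected hitting time is h_S0 = 20/9.

Answer: 20/9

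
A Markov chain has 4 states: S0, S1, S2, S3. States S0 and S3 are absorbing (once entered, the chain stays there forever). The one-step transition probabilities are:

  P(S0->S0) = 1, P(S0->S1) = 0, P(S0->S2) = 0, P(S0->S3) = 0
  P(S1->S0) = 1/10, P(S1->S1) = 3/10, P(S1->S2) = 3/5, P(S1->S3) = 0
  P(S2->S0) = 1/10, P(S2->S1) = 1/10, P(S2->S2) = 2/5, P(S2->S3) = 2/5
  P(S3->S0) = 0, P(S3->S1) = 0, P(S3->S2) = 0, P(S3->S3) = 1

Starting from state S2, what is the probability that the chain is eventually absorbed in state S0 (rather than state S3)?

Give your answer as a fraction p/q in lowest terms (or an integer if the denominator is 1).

Let a_i = P(absorbed in S0 | start in state i).
Boundary conditions: a_S0 = 1, a_S3 = 0.
For each transient state i, a_i = sum_j P(i->j) * a_j:
  a_S1 = 1/10*a_S0 + 3/10*a_S1 + 3/5*a_S2 + 0*a_S3
  a_S2 = 1/10*a_S0 + 1/10*a_S1 + 2/5*a_S2 + 2/5*a_S3

Substituting a_S0 = 1 and a_S3 = 0, rearrange to (I - Q) a = r where r[i] = P(i -> S0):
  [7/10, -3/5] . (a_S1, a_S2) = 1/10
  [-1/10, 3/5] . (a_S1, a_S2) = 1/10

Solving yields:
  a_S1 = 1/3
  a_S2 = 2/9

Starting state is S2, so the absorption probability is a_S2 = 2/9.

Answer: 2/9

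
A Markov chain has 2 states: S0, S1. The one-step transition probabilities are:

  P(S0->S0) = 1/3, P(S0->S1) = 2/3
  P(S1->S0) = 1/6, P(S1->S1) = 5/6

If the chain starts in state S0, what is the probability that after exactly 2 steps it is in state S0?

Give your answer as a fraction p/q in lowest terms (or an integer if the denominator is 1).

Answer: 2/9

Derivation:
Computing P^2 by repeated multiplication:
P^1 =
  S0: [1/3, 2/3]
  S1: [1/6, 5/6]
P^2 =
  S0: [2/9, 7/9]
  S1: [7/36, 29/36]

(P^2)[S0 -> S0] = 2/9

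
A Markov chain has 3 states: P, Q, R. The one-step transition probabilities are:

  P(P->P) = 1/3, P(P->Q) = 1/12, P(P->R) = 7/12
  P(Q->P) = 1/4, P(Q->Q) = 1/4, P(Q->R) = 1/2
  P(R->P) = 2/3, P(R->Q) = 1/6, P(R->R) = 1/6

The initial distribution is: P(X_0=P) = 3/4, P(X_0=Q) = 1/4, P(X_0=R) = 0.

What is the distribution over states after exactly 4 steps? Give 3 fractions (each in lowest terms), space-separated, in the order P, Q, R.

Propagating the distribution step by step (d_{t+1} = d_t * P):
d_0 = (P=3/4, Q=1/4, R=0)
  d_1[P] = 3/4*1/3 + 1/4*1/4 + 0*2/3 = 5/16
  d_1[Q] = 3/4*1/12 + 1/4*1/4 + 0*1/6 = 1/8
  d_1[R] = 3/4*7/12 + 1/4*1/2 + 0*1/6 = 9/16
d_1 = (P=5/16, Q=1/8, R=9/16)
  d_2[P] = 5/16*1/3 + 1/8*1/4 + 9/16*2/3 = 49/96
  d_2[Q] = 5/16*1/12 + 1/8*1/4 + 9/16*1/6 = 29/192
  d_2[R] = 5/16*7/12 + 1/8*1/2 + 9/16*1/6 = 65/192
d_2 = (P=49/96, Q=29/192, R=65/192)
  d_3[P] = 49/96*1/3 + 29/192*1/4 + 65/192*2/3 = 111/256
  d_3[Q] = 49/96*1/12 + 29/192*1/4 + 65/192*1/6 = 35/256
  d_3[R] = 49/96*7/12 + 29/192*1/2 + 65/192*1/6 = 55/128
d_3 = (P=111/256, Q=35/256, R=55/128)
  d_4[P] = 111/256*1/3 + 35/256*1/4 + 55/128*2/3 = 1429/3072
  d_4[Q] = 111/256*1/12 + 35/256*1/4 + 55/128*1/6 = 109/768
  d_4[R] = 111/256*7/12 + 35/256*1/2 + 55/128*1/6 = 1207/3072
d_4 = (P=1429/3072, Q=109/768, R=1207/3072)

Answer: 1429/3072 109/768 1207/3072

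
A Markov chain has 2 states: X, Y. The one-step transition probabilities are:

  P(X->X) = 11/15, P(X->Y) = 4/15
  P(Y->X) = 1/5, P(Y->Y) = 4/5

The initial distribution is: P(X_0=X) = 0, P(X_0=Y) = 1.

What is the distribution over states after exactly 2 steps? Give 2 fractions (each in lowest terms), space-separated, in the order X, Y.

Propagating the distribution step by step (d_{t+1} = d_t * P):
d_0 = (X=0, Y=1)
  d_1[X] = 0*11/15 + 1*1/5 = 1/5
  d_1[Y] = 0*4/15 + 1*4/5 = 4/5
d_1 = (X=1/5, Y=4/5)
  d_2[X] = 1/5*11/15 + 4/5*1/5 = 23/75
  d_2[Y] = 1/5*4/15 + 4/5*4/5 = 52/75
d_2 = (X=23/75, Y=52/75)

Answer: 23/75 52/75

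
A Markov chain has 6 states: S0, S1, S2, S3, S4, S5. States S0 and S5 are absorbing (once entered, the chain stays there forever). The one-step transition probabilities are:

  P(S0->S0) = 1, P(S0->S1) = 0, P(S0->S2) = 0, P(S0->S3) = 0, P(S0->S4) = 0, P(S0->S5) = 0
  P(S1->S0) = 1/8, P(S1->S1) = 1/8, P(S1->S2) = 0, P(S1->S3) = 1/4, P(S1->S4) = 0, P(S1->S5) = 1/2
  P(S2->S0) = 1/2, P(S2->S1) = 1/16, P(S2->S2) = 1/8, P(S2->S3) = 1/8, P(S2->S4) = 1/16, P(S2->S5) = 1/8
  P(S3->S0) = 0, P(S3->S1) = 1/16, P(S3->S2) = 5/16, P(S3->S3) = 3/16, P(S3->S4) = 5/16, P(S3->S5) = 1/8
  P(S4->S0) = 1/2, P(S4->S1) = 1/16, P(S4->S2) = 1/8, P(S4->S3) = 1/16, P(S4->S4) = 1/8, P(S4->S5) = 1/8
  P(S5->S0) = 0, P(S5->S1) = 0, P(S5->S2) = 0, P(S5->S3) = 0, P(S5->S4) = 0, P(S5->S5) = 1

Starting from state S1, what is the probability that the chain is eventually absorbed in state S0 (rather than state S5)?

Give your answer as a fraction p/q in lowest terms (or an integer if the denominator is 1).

Answer: 4767/15311

Derivation:
Let a_i = P(absorbed in S0 | start in state i).
Boundary conditions: a_S0 = 1, a_S5 = 0.
For each transient state i, a_i = sum_j P(i->j) * a_j:
  a_S1 = 1/8*a_S0 + 1/8*a_S1 + 0*a_S2 + 1/4*a_S3 + 0*a_S4 + 1/2*a_S5
  a_S2 = 1/2*a_S0 + 1/16*a_S1 + 1/8*a_S2 + 1/8*a_S3 + 1/16*a_S4 + 1/8*a_S5
  a_S3 = 0*a_S0 + 1/16*a_S1 + 5/16*a_S2 + 3/16*a_S3 + 5/16*a_S4 + 1/8*a_S5
  a_S4 = 1/2*a_S0 + 1/16*a_S1 + 1/8*a_S2 + 1/16*a_S3 + 1/8*a_S4 + 1/8*a_S5

Substituting a_S0 = 1 and a_S5 = 0, rearrange to (I - Q) a = r where r[i] = P(i -> S0):
  [7/8, 0, -1/4, 0] . (a_S1, a_S2, a_S3, a_S4) = 1/8
  [-1/16, 7/8, -1/8, -1/16] . (a_S1, a_S2, a_S3, a_S4) = 1/2
  [-1/16, -5/16, 13/16, -5/16] . (a_S1, a_S2, a_S3, a_S4) = 0
  [-1/16, -1/8, -1/16, 7/8] . (a_S1, a_S2, a_S3, a_S4) = 1/2

Solving yields:
  a_S1 = 4767/15311
  a_S2 = 11189/15311
  a_S3 = 9029/15311
  a_S4 = 11333/15311

Starting state is S1, so the absorption probability is a_S1 = 4767/15311.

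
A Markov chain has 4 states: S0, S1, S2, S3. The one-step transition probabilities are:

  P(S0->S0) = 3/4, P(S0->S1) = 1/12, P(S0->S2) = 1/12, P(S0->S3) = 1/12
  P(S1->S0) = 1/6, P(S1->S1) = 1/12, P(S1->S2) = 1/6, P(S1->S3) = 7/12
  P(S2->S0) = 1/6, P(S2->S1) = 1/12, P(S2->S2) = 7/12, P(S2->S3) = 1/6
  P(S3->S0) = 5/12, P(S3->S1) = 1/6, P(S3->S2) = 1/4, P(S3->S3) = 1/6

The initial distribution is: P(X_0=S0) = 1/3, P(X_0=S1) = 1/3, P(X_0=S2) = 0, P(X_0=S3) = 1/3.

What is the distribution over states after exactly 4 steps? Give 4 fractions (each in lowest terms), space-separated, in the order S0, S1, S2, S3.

Propagating the distribution step by step (d_{t+1} = d_t * P):
d_0 = (S0=1/3, S1=1/3, S2=0, S3=1/3)
  d_1[S0] = 1/3*3/4 + 1/3*1/6 + 0*1/6 + 1/3*5/12 = 4/9
  d_1[S1] = 1/3*1/12 + 1/3*1/12 + 0*1/12 + 1/3*1/6 = 1/9
  d_1[S2] = 1/3*1/12 + 1/3*1/6 + 0*7/12 + 1/3*1/4 = 1/6
  d_1[S3] = 1/3*1/12 + 1/3*7/12 + 0*1/6 + 1/3*1/6 = 5/18
d_1 = (S0=4/9, S1=1/9, S2=1/6, S3=5/18)
  d_2[S0] = 4/9*3/4 + 1/9*1/6 + 1/6*1/6 + 5/18*5/12 = 107/216
  d_2[S1] = 4/9*1/12 + 1/9*1/12 + 1/6*1/12 + 5/18*1/6 = 23/216
  d_2[S2] = 4/9*1/12 + 1/9*1/6 + 1/6*7/12 + 5/18*1/4 = 2/9
  d_2[S3] = 4/9*1/12 + 1/9*7/12 + 1/6*1/6 + 5/18*1/6 = 19/108
d_2 = (S0=107/216, S1=23/216, S2=2/9, S3=19/108)
  d_3[S0] = 107/216*3/4 + 23/216*1/6 + 2/9*1/6 + 19/108*5/12 = 1295/2592
  d_3[S1] = 107/216*1/12 + 23/216*1/12 + 2/9*1/12 + 19/108*1/6 = 127/1296
  d_3[S2] = 107/216*1/12 + 23/216*1/6 + 2/9*7/12 + 19/108*1/4 = 67/288
  d_3[S3] = 107/216*1/12 + 23/216*7/12 + 2/9*1/6 + 19/108*1/6 = 55/324
d_3 = (S0=1295/2592, S1=127/1296, S2=67/288, S3=55/324)
  d_4[S0] = 1295/2592*3/4 + 127/1296*1/6 + 67/288*1/6 + 55/324*5/12 = 15569/31104
  d_4[S1] = 1295/2592*1/12 + 127/1296*1/12 + 67/288*1/12 + 55/324*1/6 = 379/3888
  d_4[S2] = 1295/2592*1/12 + 127/1296*1/6 + 67/288*7/12 + 55/324*1/4 = 17/72
  d_4[S3] = 1295/2592*1/12 + 127/1296*7/12 + 67/288*1/6 + 55/324*1/6 = 5159/31104
d_4 = (S0=15569/31104, S1=379/3888, S2=17/72, S3=5159/31104)

Answer: 15569/31104 379/3888 17/72 5159/31104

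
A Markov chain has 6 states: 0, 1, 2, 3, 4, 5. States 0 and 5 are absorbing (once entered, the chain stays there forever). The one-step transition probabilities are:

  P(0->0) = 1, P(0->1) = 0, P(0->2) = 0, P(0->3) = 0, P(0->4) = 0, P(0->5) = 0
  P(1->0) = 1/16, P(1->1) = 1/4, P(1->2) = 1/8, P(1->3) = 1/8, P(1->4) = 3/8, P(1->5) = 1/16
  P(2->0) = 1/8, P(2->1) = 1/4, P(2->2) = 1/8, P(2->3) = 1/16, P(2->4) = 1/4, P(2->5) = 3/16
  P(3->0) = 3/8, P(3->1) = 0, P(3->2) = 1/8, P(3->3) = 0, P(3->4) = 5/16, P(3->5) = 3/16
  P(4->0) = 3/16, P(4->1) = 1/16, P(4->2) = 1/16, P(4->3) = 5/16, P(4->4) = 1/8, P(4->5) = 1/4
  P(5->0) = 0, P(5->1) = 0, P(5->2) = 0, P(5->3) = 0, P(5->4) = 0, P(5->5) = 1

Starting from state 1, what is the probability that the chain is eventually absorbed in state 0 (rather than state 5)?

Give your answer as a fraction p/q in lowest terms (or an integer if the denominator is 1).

Answer: 14035/27682

Derivation:
Let a_i = P(absorbed in 0 | start in state i).
Boundary conditions: a_0 = 1, a_5 = 0.
For each transient state i, a_i = sum_j P(i->j) * a_j:
  a_1 = 1/16*a_0 + 1/4*a_1 + 1/8*a_2 + 1/8*a_3 + 3/8*a_4 + 1/16*a_5
  a_2 = 1/8*a_0 + 1/4*a_1 + 1/8*a_2 + 1/16*a_3 + 1/4*a_4 + 3/16*a_5
  a_3 = 3/8*a_0 + 0*a_1 + 1/8*a_2 + 0*a_3 + 5/16*a_4 + 3/16*a_5
  a_4 = 3/16*a_0 + 1/16*a_1 + 1/16*a_2 + 5/16*a_3 + 1/8*a_4 + 1/4*a_5

Substituting a_0 = 1 and a_5 = 0, rearrange to (I - Q) a = r where r[i] = P(i -> 0):
  [3/4, -1/8, -1/8, -3/8] . (a_1, a_2, a_3, a_4) = 1/16
  [-1/4, 7/8, -1/16, -1/4] . (a_1, a_2, a_3, a_4) = 1/8
  [0, -1/8, 1, -5/16] . (a_1, a_2, a_3, a_4) = 3/8
  [-1/16, -1/16, -5/16, 7/8] . (a_1, a_2, a_3, a_4) = 3/16

Solving yields:
  a_1 = 14035/27682
  a_2 = 13037/27682
  a_3 = 8143/13841
  a_4 = 6841/13841

Starting state is 1, so the absorption probability is a_1 = 14035/27682.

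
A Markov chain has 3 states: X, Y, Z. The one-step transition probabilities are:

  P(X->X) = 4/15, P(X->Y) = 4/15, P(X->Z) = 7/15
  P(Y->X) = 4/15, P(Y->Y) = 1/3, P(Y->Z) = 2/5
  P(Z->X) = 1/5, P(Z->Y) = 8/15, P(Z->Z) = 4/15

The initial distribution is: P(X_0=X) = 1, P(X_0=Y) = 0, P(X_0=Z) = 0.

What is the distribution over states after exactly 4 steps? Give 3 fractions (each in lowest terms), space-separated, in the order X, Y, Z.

Answer: 12257/50625 19784/50625 18584/50625

Derivation:
Propagating the distribution step by step (d_{t+1} = d_t * P):
d_0 = (X=1, Y=0, Z=0)
  d_1[X] = 1*4/15 + 0*4/15 + 0*1/5 = 4/15
  d_1[Y] = 1*4/15 + 0*1/3 + 0*8/15 = 4/15
  d_1[Z] = 1*7/15 + 0*2/5 + 0*4/15 = 7/15
d_1 = (X=4/15, Y=4/15, Z=7/15)
  d_2[X] = 4/15*4/15 + 4/15*4/15 + 7/15*1/5 = 53/225
  d_2[Y] = 4/15*4/15 + 4/15*1/3 + 7/15*8/15 = 92/225
  d_2[Z] = 4/15*7/15 + 4/15*2/5 + 7/15*4/15 = 16/45
d_2 = (X=53/225, Y=92/225, Z=16/45)
  d_3[X] = 53/225*4/15 + 92/225*4/15 + 16/45*1/5 = 164/675
  d_3[Y] = 53/225*4/15 + 92/225*1/3 + 16/45*8/15 = 1312/3375
  d_3[Z] = 53/225*7/15 + 92/225*2/5 + 16/45*4/15 = 1243/3375
d_3 = (X=164/675, Y=1312/3375, Z=1243/3375)
  d_4[X] = 164/675*4/15 + 1312/3375*4/15 + 1243/3375*1/5 = 12257/50625
  d_4[Y] = 164/675*4/15 + 1312/3375*1/3 + 1243/3375*8/15 = 19784/50625
  d_4[Z] = 164/675*7/15 + 1312/3375*2/5 + 1243/3375*4/15 = 18584/50625
d_4 = (X=12257/50625, Y=19784/50625, Z=18584/50625)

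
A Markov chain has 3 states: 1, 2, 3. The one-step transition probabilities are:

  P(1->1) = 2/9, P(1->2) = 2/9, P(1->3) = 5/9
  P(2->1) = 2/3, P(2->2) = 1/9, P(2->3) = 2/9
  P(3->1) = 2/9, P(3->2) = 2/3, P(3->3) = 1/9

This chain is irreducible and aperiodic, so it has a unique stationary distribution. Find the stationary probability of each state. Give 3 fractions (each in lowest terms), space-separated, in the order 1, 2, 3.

The stationary distribution satisfies pi = pi * P, i.e.:
  pi_1 = 2/9*pi_1 + 2/3*pi_2 + 2/9*pi_3
  pi_2 = 2/9*pi_1 + 1/9*pi_2 + 2/3*pi_3
  pi_3 = 5/9*pi_1 + 2/9*pi_2 + 1/9*pi_3
with normalization: pi_1 + pi_2 + pi_3 = 1.

Using the first 2 balance equations plus normalization, the linear system A*pi = b is:
  [-7/9, 2/3, 2/9] . pi = 0
  [2/9, -8/9, 2/3] . pi = 0
  [1, 1, 1] . pi = 1

Solving yields:
  pi_1 = 26/71
  pi_2 = 23/71
  pi_3 = 22/71

Verification (pi * P):
  26/71*2/9 + 23/71*2/3 + 22/71*2/9 = 26/71 = pi_1  (ok)
  26/71*2/9 + 23/71*1/9 + 22/71*2/3 = 23/71 = pi_2  (ok)
  26/71*5/9 + 23/71*2/9 + 22/71*1/9 = 22/71 = pi_3  (ok)

Answer: 26/71 23/71 22/71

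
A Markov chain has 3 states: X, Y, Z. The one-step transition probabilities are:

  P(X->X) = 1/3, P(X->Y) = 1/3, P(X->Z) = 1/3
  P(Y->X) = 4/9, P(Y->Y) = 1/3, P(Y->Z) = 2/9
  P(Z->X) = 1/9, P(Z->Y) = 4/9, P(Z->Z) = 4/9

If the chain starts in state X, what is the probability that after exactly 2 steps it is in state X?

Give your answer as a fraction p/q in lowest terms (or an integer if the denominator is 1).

Answer: 8/27

Derivation:
Computing P^2 by repeated multiplication:
P^1 =
  X: [1/3, 1/3, 1/3]
  Y: [4/9, 1/3, 2/9]
  Z: [1/9, 4/9, 4/9]
P^2 =
  X: [8/27, 10/27, 1/3]
  Y: [26/81, 29/81, 26/81]
  Z: [23/81, 31/81, 1/3]

(P^2)[X -> X] = 8/27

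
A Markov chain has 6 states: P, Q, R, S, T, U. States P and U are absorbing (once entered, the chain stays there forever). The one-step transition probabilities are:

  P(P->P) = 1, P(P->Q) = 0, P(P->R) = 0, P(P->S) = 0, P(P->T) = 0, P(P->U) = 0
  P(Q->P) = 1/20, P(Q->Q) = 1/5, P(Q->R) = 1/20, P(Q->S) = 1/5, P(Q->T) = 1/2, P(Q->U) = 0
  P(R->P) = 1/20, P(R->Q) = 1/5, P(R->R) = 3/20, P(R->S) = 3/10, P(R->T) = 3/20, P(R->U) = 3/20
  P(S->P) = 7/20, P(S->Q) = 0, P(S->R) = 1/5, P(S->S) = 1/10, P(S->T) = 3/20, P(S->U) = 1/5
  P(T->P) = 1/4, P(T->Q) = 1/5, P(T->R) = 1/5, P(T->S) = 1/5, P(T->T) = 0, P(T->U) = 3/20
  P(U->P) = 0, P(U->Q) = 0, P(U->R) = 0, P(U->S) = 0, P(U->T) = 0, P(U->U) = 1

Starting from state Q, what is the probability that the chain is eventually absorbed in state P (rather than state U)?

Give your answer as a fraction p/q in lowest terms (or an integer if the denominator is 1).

Let a_i = P(absorbed in P | start in state i).
Boundary conditions: a_P = 1, a_U = 0.
For each transient state i, a_i = sum_j P(i->j) * a_j:
  a_Q = 1/20*a_P + 1/5*a_Q + 1/20*a_R + 1/5*a_S + 1/2*a_T + 0*a_U
  a_R = 1/20*a_P + 1/5*a_Q + 3/20*a_R + 3/10*a_S + 3/20*a_T + 3/20*a_U
  a_S = 7/20*a_P + 0*a_Q + 1/5*a_R + 1/10*a_S + 3/20*a_T + 1/5*a_U
  a_T = 1/4*a_P + 1/5*a_Q + 1/5*a_R + 1/5*a_S + 0*a_T + 3/20*a_U

Substituting a_P = 1 and a_U = 0, rearrange to (I - Q) a = r where r[i] = P(i -> P):
  [4/5, -1/20, -1/5, -1/2] . (a_Q, a_R, a_S, a_T) = 1/20
  [-1/5, 17/20, -3/10, -3/20] . (a_Q, a_R, a_S, a_T) = 1/20
  [0, -1/5, 9/10, -3/20] . (a_Q, a_R, a_S, a_T) = 7/20
  [-1/5, -1/5, -1/5, 1] . (a_Q, a_R, a_S, a_T) = 1/4

Solving yields:
  a_Q = 3247/5220
  a_R = 137/261
  a_S = 2371/3915
  a_T = 2351/3915

Starting state is Q, so the absorption probability is a_Q = 3247/5220.

Answer: 3247/5220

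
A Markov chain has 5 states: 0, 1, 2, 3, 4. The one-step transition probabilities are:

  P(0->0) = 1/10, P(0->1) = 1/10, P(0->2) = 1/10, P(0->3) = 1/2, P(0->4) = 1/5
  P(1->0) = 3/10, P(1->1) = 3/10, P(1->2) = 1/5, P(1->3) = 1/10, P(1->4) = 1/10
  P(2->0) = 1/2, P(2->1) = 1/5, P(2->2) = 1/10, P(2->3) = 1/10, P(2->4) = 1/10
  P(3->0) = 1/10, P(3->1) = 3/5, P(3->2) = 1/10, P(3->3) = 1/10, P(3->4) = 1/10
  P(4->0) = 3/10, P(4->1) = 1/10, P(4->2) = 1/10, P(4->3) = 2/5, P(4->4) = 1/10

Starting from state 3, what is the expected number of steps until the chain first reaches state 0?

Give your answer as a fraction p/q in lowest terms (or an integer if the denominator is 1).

Answer: 1675/421

Derivation:
Let h_i = expected steps to first reach 0 from state i.
Boundary: h_0 = 0.
First-step equations for the other states:
  h_1 = 1 + 3/10*h_0 + 3/10*h_1 + 1/5*h_2 + 1/10*h_3 + 1/10*h_4
  h_2 = 1 + 1/2*h_0 + 1/5*h_1 + 1/10*h_2 + 1/10*h_3 + 1/10*h_4
  h_3 = 1 + 1/10*h_0 + 3/5*h_1 + 1/10*h_2 + 1/10*h_3 + 1/10*h_4
  h_4 = 1 + 3/10*h_0 + 1/10*h_1 + 1/10*h_2 + 2/5*h_3 + 1/10*h_4

Substituting h_0 = 0 and rearranging gives the linear system (I - Q) h = 1:
  [7/10, -1/5, -1/10, -1/10] . (h_1, h_2, h_3, h_4) = 1
  [-1/5, 9/10, -1/10, -1/10] . (h_1, h_2, h_3, h_4) = 1
  [-3/5, -1/10, 9/10, -1/10] . (h_1, h_2, h_3, h_4) = 1
  [-1/10, -1/10, -2/5, 9/10] . (h_1, h_2, h_3, h_4) = 1

Solving yields:
  h_1 = 1375/421
  h_2 = 1125/421
  h_3 = 1675/421
  h_4 = 1490/421

Starting state is 3, so the expected hitting time is h_3 = 1675/421.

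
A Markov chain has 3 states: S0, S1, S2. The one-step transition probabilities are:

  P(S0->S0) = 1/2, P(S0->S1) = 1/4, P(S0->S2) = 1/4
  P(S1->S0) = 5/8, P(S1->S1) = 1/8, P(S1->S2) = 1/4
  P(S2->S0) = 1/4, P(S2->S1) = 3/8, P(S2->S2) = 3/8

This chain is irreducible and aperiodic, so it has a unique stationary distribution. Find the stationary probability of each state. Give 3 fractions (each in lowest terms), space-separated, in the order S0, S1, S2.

Answer: 29/63 16/63 2/7

Derivation:
The stationary distribution satisfies pi = pi * P, i.e.:
  pi_S0 = 1/2*pi_S0 + 5/8*pi_S1 + 1/4*pi_S2
  pi_S1 = 1/4*pi_S0 + 1/8*pi_S1 + 3/8*pi_S2
  pi_S2 = 1/4*pi_S0 + 1/4*pi_S1 + 3/8*pi_S2
with normalization: pi_S0 + pi_S1 + pi_S2 = 1.

Using the first 2 balance equations plus normalization, the linear system A*pi = b is:
  [-1/2, 5/8, 1/4] . pi = 0
  [1/4, -7/8, 3/8] . pi = 0
  [1, 1, 1] . pi = 1

Solving yields:
  pi_S0 = 29/63
  pi_S1 = 16/63
  pi_S2 = 2/7

Verification (pi * P):
  29/63*1/2 + 16/63*5/8 + 2/7*1/4 = 29/63 = pi_S0  (ok)
  29/63*1/4 + 16/63*1/8 + 2/7*3/8 = 16/63 = pi_S1  (ok)
  29/63*1/4 + 16/63*1/4 + 2/7*3/8 = 2/7 = pi_S2  (ok)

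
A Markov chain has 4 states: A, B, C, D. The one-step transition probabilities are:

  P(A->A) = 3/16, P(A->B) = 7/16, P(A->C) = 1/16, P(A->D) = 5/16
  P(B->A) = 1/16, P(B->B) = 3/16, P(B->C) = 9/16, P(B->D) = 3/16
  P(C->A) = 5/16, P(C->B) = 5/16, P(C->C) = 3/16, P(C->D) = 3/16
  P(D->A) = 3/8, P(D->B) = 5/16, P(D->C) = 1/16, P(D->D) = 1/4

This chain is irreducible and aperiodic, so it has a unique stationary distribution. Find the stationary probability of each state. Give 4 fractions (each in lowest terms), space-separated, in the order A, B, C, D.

The stationary distribution satisfies pi = pi * P, i.e.:
  pi_A = 3/16*pi_A + 1/16*pi_B + 5/16*pi_C + 3/8*pi_D
  pi_B = 7/16*pi_A + 3/16*pi_B + 5/16*pi_C + 5/16*pi_D
  pi_C = 1/16*pi_A + 9/16*pi_B + 3/16*pi_C + 1/16*pi_D
  pi_D = 5/16*pi_A + 3/16*pi_B + 3/16*pi_C + 1/4*pi_D
with normalization: pi_A + pi_B + pi_C + pi_D = 1.

Using the first 3 balance equations plus normalization, the linear system A*pi = b is:
  [-13/16, 1/16, 5/16, 3/8] . pi = 0
  [7/16, -13/16, 5/16, 5/16] . pi = 0
  [1/16, 9/16, -13/16, 1/16] . pi = 0
  [1, 1, 1, 1] . pi = 1

Solving yields:
  pi_A = 23/103
  pi_B = 187/618
  pi_C = 151/618
  pi_D = 71/309

Verification (pi * P):
  23/103*3/16 + 187/618*1/16 + 151/618*5/16 + 71/309*3/8 = 23/103 = pi_A  (ok)
  23/103*7/16 + 187/618*3/16 + 151/618*5/16 + 71/309*5/16 = 187/618 = pi_B  (ok)
  23/103*1/16 + 187/618*9/16 + 151/618*3/16 + 71/309*1/16 = 151/618 = pi_C  (ok)
  23/103*5/16 + 187/618*3/16 + 151/618*3/16 + 71/309*1/4 = 71/309 = pi_D  (ok)

Answer: 23/103 187/618 151/618 71/309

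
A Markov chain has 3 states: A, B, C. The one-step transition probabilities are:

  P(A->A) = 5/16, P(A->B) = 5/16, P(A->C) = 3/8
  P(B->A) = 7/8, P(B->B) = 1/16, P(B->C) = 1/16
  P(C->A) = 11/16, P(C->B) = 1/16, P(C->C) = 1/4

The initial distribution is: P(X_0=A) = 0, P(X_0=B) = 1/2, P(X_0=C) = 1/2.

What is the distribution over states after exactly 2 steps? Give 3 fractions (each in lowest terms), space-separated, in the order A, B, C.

Answer: 13/32 33/128 43/128

Derivation:
Propagating the distribution step by step (d_{t+1} = d_t * P):
d_0 = (A=0, B=1/2, C=1/2)
  d_1[A] = 0*5/16 + 1/2*7/8 + 1/2*11/16 = 25/32
  d_1[B] = 0*5/16 + 1/2*1/16 + 1/2*1/16 = 1/16
  d_1[C] = 0*3/8 + 1/2*1/16 + 1/2*1/4 = 5/32
d_1 = (A=25/32, B=1/16, C=5/32)
  d_2[A] = 25/32*5/16 + 1/16*7/8 + 5/32*11/16 = 13/32
  d_2[B] = 25/32*5/16 + 1/16*1/16 + 5/32*1/16 = 33/128
  d_2[C] = 25/32*3/8 + 1/16*1/16 + 5/32*1/4 = 43/128
d_2 = (A=13/32, B=33/128, C=43/128)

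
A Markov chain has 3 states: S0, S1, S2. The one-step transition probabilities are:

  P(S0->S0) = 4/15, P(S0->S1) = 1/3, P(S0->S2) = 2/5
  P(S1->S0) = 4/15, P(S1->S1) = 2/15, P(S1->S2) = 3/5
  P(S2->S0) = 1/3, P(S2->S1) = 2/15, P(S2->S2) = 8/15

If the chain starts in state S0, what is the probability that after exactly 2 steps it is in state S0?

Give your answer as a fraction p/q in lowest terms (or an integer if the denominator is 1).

Computing P^2 by repeated multiplication:
P^1 =
  S0: [4/15, 1/3, 2/5]
  S1: [4/15, 2/15, 3/5]
  S2: [1/3, 2/15, 8/15]
P^2 =
  S0: [22/75, 14/75, 13/25]
  S1: [23/75, 14/75, 38/75]
  S2: [68/225, 1/5, 112/225]

(P^2)[S0 -> S0] = 22/75

Answer: 22/75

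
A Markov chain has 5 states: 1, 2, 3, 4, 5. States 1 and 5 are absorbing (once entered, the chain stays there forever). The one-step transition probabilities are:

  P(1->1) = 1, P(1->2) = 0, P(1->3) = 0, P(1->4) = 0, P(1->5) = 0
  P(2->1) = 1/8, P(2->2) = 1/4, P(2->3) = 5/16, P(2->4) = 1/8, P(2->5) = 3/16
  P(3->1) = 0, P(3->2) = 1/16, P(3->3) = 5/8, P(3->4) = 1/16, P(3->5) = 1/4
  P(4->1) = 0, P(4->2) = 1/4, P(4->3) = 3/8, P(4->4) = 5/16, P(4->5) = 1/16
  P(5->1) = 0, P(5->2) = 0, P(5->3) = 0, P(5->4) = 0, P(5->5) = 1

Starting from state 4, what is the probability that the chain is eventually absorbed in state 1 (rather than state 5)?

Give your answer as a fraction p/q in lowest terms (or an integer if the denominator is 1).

Let a_i = P(absorbed in 1 | start in state i).
Boundary conditions: a_1 = 1, a_5 = 0.
For each transient state i, a_i = sum_j P(i->j) * a_j:
  a_2 = 1/8*a_1 + 1/4*a_2 + 5/16*a_3 + 1/8*a_4 + 3/16*a_5
  a_3 = 0*a_1 + 1/16*a_2 + 5/8*a_3 + 1/16*a_4 + 1/4*a_5
  a_4 = 0*a_1 + 1/4*a_2 + 3/8*a_3 + 5/16*a_4 + 1/16*a_5

Substituting a_1 = 1 and a_5 = 0, rearrange to (I - Q) a = r where r[i] = P(i -> 1):
  [3/4, -5/16, -1/8] . (a_2, a_3, a_4) = 1/8
  [-1/16, 3/8, -1/16] . (a_2, a_3, a_4) = 0
  [-1/4, -3/8, 11/16] . (a_2, a_3, a_4) = 0

Solving yields:
  a_2 = 8/39
  a_3 = 2/39
  a_4 = 4/39

Starting state is 4, so the absorption probability is a_4 = 4/39.

Answer: 4/39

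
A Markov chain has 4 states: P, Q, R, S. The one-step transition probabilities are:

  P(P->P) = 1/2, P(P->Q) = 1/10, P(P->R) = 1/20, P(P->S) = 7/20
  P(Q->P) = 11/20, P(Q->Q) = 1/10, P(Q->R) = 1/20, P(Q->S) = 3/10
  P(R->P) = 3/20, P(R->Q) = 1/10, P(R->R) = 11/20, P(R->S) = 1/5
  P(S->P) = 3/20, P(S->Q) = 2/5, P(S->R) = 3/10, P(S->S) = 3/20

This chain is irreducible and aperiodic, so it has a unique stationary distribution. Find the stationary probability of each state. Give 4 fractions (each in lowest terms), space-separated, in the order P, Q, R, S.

Answer: 73/215 38/215 49/215 11/43

Derivation:
The stationary distribution satisfies pi = pi * P, i.e.:
  pi_P = 1/2*pi_P + 11/20*pi_Q + 3/20*pi_R + 3/20*pi_S
  pi_Q = 1/10*pi_P + 1/10*pi_Q + 1/10*pi_R + 2/5*pi_S
  pi_R = 1/20*pi_P + 1/20*pi_Q + 11/20*pi_R + 3/10*pi_S
  pi_S = 7/20*pi_P + 3/10*pi_Q + 1/5*pi_R + 3/20*pi_S
with normalization: pi_P + pi_Q + pi_R + pi_S = 1.

Using the first 3 balance equations plus normalization, the linear system A*pi = b is:
  [-1/2, 11/20, 3/20, 3/20] . pi = 0
  [1/10, -9/10, 1/10, 2/5] . pi = 0
  [1/20, 1/20, -9/20, 3/10] . pi = 0
  [1, 1, 1, 1] . pi = 1

Solving yields:
  pi_P = 73/215
  pi_Q = 38/215
  pi_R = 49/215
  pi_S = 11/43

Verification (pi * P):
  73/215*1/2 + 38/215*11/20 + 49/215*3/20 + 11/43*3/20 = 73/215 = pi_P  (ok)
  73/215*1/10 + 38/215*1/10 + 49/215*1/10 + 11/43*2/5 = 38/215 = pi_Q  (ok)
  73/215*1/20 + 38/215*1/20 + 49/215*11/20 + 11/43*3/10 = 49/215 = pi_R  (ok)
  73/215*7/20 + 38/215*3/10 + 49/215*1/5 + 11/43*3/20 = 11/43 = pi_S  (ok)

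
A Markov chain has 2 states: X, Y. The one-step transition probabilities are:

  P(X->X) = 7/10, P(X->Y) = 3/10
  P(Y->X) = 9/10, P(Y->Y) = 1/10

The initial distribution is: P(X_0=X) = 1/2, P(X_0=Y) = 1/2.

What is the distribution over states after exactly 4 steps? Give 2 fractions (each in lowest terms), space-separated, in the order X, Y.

Propagating the distribution step by step (d_{t+1} = d_t * P):
d_0 = (X=1/2, Y=1/2)
  d_1[X] = 1/2*7/10 + 1/2*9/10 = 4/5
  d_1[Y] = 1/2*3/10 + 1/2*1/10 = 1/5
d_1 = (X=4/5, Y=1/5)
  d_2[X] = 4/5*7/10 + 1/5*9/10 = 37/50
  d_2[Y] = 4/5*3/10 + 1/5*1/10 = 13/50
d_2 = (X=37/50, Y=13/50)
  d_3[X] = 37/50*7/10 + 13/50*9/10 = 94/125
  d_3[Y] = 37/50*3/10 + 13/50*1/10 = 31/125
d_3 = (X=94/125, Y=31/125)
  d_4[X] = 94/125*7/10 + 31/125*9/10 = 937/1250
  d_4[Y] = 94/125*3/10 + 31/125*1/10 = 313/1250
d_4 = (X=937/1250, Y=313/1250)

Answer: 937/1250 313/1250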